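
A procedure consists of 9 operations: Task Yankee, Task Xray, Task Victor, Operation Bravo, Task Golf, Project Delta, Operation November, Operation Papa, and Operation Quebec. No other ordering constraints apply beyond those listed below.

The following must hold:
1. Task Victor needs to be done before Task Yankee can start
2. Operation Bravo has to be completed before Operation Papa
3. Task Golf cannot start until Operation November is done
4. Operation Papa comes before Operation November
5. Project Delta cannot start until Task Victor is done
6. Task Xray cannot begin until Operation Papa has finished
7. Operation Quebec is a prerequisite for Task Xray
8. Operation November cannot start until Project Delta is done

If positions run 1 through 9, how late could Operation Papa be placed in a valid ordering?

Following every chain forward from Operation Papa, the operations that must come later are Task Xray, Task Golf, Operation November — 3 of them.
With 3 mandatory successors out of 9 operations total, the latest slot for Operation Papa is 9−3 = 6, and it's reachable by doing all non-successors before Operation Papa.

6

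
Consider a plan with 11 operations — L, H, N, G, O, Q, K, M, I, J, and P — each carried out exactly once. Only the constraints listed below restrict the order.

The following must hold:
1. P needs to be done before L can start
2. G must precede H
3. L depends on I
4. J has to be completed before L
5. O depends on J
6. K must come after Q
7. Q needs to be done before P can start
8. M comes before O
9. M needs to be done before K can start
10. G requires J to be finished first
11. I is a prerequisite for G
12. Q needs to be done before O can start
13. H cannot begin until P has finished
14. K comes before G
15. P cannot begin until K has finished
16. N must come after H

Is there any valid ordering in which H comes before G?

There is a dependency chain G → H, so H always comes after G.
So no valid ordering can have H before G.

No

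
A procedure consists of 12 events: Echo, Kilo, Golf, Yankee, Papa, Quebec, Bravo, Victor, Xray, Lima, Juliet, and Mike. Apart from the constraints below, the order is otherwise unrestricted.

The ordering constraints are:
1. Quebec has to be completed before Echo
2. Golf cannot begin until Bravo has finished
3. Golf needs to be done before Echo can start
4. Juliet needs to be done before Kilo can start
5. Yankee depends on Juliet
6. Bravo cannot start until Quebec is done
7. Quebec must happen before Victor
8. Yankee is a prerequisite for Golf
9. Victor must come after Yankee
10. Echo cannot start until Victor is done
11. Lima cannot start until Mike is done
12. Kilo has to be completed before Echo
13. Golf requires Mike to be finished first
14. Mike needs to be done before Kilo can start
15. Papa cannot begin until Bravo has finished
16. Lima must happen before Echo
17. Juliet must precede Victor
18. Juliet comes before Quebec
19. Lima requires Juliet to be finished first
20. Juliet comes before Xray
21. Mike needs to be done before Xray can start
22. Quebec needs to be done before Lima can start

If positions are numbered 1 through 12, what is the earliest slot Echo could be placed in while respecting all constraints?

Working backwards through the constraints from Echo, its full set of required predecessors is Kilo, Golf, Yankee, Quebec, Bravo, Victor, Lima, Juliet, Mike — 9 of them.
With 9 mandatory predecessors, the earliest Echo can sit is position 9+1 = 10, and placing just those 9 first achieves it.

10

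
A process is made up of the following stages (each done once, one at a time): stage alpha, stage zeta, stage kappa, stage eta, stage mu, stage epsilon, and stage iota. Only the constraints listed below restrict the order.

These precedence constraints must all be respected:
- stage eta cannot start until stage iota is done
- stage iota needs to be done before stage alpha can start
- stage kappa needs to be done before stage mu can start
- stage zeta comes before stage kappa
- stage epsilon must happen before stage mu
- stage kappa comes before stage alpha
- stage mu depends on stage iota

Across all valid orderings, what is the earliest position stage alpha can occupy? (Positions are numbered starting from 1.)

Every stage that must precede stage alpha has to come before it. Tracing all chains that end at stage alpha, those stages are: stage zeta, stage kappa, stage iota — 3 in total.
With 3 mandatory predecessors, the earliest stage alpha can sit is position 3+1 = 4, and placing just those 3 first achieves it.

4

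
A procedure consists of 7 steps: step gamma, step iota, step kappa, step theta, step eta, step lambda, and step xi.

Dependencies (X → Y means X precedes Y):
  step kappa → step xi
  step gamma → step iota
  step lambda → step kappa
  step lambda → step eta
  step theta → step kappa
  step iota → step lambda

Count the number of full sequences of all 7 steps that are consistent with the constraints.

13

2 steps have no prerequisites (step gamma, step theta), so any of them could come first.
Counting all ways to extend the partial order to a total order gives 13.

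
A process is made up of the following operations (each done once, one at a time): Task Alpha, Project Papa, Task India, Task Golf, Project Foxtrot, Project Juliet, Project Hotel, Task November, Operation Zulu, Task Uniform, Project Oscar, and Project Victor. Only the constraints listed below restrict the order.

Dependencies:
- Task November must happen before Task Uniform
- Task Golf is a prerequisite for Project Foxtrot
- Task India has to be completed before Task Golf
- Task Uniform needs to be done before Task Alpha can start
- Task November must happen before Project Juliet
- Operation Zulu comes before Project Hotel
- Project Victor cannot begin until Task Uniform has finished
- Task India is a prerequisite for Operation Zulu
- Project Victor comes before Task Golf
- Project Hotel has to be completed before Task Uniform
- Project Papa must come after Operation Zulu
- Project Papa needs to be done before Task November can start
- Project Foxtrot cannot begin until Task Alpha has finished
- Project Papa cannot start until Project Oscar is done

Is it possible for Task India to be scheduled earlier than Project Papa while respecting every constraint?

Task India is actually forced before Project Papa by the constraints, so certainly some valid ordering has Task India first.

Yes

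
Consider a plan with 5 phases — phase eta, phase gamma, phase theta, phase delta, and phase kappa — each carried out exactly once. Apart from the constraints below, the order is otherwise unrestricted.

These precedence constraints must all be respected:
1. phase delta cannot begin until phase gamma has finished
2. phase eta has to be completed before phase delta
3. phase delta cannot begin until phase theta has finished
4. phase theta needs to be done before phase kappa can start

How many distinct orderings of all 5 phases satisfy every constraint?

3 phases have no prerequisites (phase eta, phase gamma, phase theta), so any of them could come first.
Counting all ways to extend the partial order to a total order gives 18.

18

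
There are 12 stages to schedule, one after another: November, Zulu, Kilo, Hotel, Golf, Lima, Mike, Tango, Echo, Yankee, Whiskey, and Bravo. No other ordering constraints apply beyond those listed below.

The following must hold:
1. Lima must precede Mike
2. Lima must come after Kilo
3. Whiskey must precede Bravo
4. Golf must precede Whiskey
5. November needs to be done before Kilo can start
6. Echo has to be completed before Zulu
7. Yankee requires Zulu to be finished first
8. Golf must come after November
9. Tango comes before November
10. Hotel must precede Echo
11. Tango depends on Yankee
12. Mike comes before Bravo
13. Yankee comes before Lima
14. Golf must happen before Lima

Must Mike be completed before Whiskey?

No chain of constraints connects Mike to Whiskey in either direction.
A valid ordering placing Whiskey before Mike exists, so the answer is no.

No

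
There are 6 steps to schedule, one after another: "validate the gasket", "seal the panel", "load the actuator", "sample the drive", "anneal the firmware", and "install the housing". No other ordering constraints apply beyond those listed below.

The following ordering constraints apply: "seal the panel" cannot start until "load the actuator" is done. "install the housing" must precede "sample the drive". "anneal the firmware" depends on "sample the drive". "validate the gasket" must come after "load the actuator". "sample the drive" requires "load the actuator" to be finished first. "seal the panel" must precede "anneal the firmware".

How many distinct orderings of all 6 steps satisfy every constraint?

23

The steps with no prerequisites are "load the actuator", "install the housing"; any of them can be placed first.
Enumerating by repeatedly choosing an available step (one whose prerequisites are all placed) gives 23 distinct complete orderings.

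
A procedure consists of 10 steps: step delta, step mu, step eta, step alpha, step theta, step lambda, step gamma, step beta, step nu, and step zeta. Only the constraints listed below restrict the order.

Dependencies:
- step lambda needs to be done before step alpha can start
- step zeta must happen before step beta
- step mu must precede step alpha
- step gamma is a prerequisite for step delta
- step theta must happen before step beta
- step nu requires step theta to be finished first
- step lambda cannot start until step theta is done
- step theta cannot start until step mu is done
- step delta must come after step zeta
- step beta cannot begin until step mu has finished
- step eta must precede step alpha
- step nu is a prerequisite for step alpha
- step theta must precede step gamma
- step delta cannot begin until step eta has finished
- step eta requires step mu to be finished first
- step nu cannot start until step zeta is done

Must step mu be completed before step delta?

Following the dependencies: step mu → step eta → step delta.
That forces step mu before step delta in every valid schedule.

Yes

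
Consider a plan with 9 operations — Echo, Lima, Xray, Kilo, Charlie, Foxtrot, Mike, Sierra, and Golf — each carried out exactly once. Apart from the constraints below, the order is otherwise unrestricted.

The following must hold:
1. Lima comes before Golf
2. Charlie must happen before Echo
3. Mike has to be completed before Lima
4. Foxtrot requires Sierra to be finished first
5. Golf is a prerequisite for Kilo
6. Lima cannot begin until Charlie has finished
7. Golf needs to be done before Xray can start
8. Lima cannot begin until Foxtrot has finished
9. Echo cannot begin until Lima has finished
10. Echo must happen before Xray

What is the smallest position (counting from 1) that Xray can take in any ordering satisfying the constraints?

Working backwards through the constraints from Xray, its full set of required predecessors is Echo, Lima, Charlie, Foxtrot, Mike, Sierra, Golf — 7 of them.
So at minimum 7 operations come before Xray, putting Xray no earlier than position 8. That position is achievable by scheduling exactly those predecessors first.

8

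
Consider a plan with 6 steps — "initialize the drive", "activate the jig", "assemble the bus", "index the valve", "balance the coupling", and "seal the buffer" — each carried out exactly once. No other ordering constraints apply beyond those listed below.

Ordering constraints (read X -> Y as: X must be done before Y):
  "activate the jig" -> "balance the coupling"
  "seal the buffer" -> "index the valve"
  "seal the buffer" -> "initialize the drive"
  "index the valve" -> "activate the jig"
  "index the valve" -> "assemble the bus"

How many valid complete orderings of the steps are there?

Only "seal the buffer" has no prerequisites, so it must go first.
Counting all ways to extend the partial order to a total order gives 15.

15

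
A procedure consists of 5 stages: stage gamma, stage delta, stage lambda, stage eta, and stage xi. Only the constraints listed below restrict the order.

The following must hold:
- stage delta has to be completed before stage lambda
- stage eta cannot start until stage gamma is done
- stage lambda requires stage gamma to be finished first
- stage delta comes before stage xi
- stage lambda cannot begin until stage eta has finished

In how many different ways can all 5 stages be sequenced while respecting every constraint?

2 stages have no prerequisites (stage gamma, stage delta), so any of them could come first.
Enumerating by repeatedly choosing an available stage (one whose prerequisites are all placed) gives 9 distinct complete orderings.

9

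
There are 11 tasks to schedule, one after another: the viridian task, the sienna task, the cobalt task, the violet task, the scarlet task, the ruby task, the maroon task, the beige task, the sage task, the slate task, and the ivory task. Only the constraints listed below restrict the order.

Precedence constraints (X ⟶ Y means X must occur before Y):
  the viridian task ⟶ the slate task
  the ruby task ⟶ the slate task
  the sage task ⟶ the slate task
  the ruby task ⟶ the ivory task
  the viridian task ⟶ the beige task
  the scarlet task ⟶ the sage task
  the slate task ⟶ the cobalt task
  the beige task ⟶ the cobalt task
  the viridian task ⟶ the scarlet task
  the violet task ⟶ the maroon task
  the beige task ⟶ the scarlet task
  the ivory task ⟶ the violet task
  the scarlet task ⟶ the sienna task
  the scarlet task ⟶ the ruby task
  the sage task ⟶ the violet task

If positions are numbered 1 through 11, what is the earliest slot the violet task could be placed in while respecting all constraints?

The tasks that are forced before the violet task, directly or transitively, are the viridian task, the scarlet task, the ruby task, the beige task, the sage task, the ivory task. That's 6 tasks.
So at minimum 6 tasks come before the violet task, putting the violet task no earlier than position 7. That position is achievable by scheduling exactly those predecessors first.

7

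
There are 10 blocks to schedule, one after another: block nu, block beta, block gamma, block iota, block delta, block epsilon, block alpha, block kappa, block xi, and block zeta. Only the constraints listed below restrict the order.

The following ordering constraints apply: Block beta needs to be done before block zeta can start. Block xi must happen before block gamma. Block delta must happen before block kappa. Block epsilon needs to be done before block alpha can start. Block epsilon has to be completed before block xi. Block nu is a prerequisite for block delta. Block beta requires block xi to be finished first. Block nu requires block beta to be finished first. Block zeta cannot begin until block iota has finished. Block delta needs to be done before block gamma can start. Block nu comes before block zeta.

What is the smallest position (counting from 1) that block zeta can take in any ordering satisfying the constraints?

6

Working backwards through the constraints from block zeta, its full set of required predecessors is block nu, block beta, block iota, block epsilon, block xi — 5 of them.
With 5 mandatory predecessors, the earliest block zeta can sit is position 5+1 = 6, and placing just those 5 first achieves it.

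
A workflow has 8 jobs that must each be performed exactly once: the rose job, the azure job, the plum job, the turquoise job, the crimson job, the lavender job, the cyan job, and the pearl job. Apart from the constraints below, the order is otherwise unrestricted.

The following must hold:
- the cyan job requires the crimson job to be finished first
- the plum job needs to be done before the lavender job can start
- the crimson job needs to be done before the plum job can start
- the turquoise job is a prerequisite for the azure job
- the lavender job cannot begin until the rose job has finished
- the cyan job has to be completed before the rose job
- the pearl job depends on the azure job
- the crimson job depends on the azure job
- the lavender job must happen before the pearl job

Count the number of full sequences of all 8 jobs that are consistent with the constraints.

The turquoise job is the only job with nothing required before it, so every ordering starts there.
Counting all ways to extend the partial order to a total order gives 3.

3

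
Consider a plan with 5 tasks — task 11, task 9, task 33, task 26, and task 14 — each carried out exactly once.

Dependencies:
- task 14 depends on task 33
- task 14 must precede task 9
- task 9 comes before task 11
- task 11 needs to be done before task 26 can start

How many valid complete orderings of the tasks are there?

1

Task 33 is the only task with nothing required before it, so every ordering starts there.
Every task is then forced in turn, so only 1 complete ordering is consistent with the constraints.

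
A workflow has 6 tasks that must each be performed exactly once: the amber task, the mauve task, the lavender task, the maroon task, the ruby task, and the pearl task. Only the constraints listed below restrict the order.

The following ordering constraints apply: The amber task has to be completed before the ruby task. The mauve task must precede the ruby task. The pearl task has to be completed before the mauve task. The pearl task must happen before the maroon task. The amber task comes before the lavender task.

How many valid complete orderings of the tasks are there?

The tasks with no prerequisites are the amber task, the pearl task; any of them can be placed first.
Enumerating by repeatedly choosing an available task (one whose prerequisites are all placed) gives 40 distinct complete orderings.

40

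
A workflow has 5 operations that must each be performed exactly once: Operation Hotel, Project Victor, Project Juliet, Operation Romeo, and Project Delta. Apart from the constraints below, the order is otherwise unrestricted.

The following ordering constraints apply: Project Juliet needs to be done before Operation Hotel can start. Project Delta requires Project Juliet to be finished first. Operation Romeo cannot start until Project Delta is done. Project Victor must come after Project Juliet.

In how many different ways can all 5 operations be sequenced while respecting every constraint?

Project Juliet is the only operation with nothing required before it, so every ordering starts there.
Counting all ways to extend the partial order to a total order gives 12.

12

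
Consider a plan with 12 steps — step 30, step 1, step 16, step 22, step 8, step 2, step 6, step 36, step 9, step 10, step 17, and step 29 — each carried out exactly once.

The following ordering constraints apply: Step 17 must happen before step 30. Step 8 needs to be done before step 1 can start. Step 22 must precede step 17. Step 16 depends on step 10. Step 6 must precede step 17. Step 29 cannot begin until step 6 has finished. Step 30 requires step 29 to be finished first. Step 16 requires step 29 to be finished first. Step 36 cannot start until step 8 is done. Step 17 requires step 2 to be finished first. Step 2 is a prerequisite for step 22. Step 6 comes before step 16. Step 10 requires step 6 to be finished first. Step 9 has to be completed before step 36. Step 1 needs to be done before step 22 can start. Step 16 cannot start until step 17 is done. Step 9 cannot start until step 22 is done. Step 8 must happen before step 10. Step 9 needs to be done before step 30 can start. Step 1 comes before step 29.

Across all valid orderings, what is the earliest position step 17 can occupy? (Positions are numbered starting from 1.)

6

The steps that are forced before step 17, directly or transitively, are step 1, step 22, step 8, step 2, step 6. That's 5 steps.
So at minimum 5 steps come before step 17, putting step 17 no earlier than position 6. That position is achievable by scheduling exactly those predecessors first.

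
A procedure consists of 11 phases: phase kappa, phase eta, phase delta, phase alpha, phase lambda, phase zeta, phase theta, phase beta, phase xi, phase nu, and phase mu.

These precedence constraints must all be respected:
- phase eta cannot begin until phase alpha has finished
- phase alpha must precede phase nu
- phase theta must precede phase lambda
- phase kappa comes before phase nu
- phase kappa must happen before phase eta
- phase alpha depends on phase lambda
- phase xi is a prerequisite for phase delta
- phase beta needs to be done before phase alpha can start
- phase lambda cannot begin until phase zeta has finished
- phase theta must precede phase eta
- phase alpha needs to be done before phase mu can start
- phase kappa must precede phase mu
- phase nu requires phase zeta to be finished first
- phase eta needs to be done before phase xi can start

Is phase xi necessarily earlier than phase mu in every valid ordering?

No

Nothing in the constraints links phase xi and phase mu; they are unordered relative to each other.
So phase xi can come before phase mu or after — it is not forced.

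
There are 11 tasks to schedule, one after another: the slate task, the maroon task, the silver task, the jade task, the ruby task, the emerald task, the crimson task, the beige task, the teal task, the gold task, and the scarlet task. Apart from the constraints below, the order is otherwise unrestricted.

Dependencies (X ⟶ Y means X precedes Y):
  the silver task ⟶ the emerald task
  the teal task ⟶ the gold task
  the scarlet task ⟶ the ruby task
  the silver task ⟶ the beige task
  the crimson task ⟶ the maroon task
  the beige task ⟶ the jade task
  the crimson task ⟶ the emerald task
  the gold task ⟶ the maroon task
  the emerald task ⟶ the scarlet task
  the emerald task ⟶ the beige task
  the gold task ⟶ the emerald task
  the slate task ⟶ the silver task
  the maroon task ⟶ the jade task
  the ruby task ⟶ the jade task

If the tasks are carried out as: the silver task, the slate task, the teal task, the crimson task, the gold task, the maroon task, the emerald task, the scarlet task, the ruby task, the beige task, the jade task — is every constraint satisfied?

The sequence places the silver task ahead of the slate task.
That contradicts the constraint that the slate task must precede the silver task.

No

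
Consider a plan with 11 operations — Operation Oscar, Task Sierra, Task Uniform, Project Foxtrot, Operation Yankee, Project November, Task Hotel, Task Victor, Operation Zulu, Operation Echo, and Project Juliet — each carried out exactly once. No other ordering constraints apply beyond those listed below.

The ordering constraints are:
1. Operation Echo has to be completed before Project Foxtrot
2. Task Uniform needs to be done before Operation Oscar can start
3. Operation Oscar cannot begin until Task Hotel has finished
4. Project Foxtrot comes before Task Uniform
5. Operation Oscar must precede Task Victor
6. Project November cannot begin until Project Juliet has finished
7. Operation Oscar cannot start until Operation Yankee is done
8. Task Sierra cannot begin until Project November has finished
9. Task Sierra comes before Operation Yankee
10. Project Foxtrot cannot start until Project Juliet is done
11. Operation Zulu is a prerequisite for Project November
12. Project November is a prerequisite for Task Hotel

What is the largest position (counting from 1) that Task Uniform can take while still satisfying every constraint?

Following every chain forward from Task Uniform, the operations that must come later are Operation Oscar, Task Victor — 2 of them.
So at least 2 operations follow Task Uniform, putting Task Uniform no later than position 9. That position is achievable by scheduling everything else first.

9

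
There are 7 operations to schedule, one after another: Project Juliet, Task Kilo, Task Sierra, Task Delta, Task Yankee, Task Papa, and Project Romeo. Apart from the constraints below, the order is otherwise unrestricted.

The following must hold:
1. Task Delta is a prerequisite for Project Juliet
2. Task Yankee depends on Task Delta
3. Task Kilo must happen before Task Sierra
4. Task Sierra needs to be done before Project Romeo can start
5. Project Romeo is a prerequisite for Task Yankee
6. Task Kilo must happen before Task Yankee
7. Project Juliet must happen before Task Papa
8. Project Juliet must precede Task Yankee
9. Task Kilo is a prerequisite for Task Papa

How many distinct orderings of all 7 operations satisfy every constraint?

29

The operations with no prerequisites are Task Kilo, Task Delta; any of them can be placed first.
Counting all ways to extend the partial order to a total order gives 29.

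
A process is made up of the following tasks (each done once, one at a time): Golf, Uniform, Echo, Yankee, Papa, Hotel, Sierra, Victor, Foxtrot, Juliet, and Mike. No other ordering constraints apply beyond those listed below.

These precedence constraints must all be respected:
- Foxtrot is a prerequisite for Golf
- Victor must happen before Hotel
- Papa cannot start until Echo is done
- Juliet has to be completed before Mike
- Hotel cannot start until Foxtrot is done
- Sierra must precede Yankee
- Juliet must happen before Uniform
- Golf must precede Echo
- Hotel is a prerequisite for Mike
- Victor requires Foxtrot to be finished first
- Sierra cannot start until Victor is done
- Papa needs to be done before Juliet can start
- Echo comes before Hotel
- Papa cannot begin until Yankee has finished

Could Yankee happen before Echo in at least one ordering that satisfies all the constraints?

No chain of constraints runs from Echo to Yankee, so Echo is not required to come first.
So a valid ordering placing Yankee earlier than Echo exists.

Yes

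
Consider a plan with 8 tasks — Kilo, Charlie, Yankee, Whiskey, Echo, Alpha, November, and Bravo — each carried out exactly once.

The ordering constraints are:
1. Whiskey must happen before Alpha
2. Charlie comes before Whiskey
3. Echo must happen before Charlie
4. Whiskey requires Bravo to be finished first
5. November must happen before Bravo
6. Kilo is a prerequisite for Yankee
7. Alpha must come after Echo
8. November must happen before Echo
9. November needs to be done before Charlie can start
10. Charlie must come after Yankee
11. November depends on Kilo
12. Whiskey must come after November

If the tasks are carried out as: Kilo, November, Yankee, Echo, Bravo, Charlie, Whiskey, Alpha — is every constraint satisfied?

Yes

Going through the constraints one by one, each required predecessor appears earlier in the sequence than its dependent — e.g. November (position 2) is before Whiskey (position 7), as required.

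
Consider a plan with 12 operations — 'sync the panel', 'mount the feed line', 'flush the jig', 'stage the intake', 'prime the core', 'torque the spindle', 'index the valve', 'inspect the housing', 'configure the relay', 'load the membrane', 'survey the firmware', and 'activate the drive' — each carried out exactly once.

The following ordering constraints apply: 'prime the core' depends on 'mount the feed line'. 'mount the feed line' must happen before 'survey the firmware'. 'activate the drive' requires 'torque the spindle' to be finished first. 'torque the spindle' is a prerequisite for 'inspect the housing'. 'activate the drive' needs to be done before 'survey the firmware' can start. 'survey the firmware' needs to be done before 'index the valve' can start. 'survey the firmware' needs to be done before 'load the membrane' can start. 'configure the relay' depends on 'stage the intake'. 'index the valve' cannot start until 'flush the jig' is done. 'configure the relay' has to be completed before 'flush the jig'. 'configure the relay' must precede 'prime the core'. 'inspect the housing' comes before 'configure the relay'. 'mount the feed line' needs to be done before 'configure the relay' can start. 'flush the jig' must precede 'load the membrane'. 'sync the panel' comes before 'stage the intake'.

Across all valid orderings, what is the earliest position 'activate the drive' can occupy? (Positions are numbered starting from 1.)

The only operation forced before 'activate the drive' (directly or transitively) is 'torque the spindle'.
So at minimum 1 operation comes before 'activate the drive', putting 'activate the drive' no earlier than position 2. That position is achievable by scheduling exactly that predecessor first.

2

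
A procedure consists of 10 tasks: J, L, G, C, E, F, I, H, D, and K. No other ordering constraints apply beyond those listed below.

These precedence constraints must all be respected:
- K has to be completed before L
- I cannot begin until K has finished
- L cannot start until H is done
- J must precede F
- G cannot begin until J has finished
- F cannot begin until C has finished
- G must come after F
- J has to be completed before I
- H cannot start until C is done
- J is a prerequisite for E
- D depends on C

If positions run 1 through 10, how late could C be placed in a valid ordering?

The tasks that are forced after C, directly or by a chain of constraints, are L, G, F, H, D. That's 5 tasks.
So at least 5 tasks follow C, putting C no later than position 5. That position is achievable by scheduling everything else first.

5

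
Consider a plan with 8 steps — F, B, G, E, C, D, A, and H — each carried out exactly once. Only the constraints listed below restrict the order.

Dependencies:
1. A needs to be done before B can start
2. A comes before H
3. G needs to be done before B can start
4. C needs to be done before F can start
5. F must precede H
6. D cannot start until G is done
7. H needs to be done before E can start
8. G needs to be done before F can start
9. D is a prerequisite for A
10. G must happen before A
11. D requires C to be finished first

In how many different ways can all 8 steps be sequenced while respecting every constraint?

2 steps have no prerequisites (G, C), so any of them could come first.
Counting all ways to extend the partial order to a total order gives 20.

20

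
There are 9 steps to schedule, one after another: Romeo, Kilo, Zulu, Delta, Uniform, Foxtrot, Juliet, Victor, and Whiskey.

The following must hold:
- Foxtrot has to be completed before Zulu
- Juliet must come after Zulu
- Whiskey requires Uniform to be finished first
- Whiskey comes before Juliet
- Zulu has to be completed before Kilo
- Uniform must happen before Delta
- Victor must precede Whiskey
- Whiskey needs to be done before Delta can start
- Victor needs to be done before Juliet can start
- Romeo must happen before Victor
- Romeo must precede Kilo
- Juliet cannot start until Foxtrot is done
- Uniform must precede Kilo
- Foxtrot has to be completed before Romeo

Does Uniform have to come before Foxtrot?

No

Uniform and Foxtrot are not related by any chain of constraints.
So Uniform can come before Foxtrot or after — it is not forced.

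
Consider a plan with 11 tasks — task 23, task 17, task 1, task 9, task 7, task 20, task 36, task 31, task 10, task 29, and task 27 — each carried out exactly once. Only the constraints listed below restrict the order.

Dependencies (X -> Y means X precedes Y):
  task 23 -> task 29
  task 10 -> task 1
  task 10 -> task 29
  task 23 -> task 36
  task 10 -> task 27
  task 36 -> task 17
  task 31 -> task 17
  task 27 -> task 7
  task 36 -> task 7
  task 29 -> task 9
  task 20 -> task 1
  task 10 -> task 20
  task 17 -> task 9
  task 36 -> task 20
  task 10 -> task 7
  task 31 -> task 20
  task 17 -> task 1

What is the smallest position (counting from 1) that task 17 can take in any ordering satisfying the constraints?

4

Every task that must precede task 17 has to come before it. Tracing all chains that end at task 17, those tasks are: task 23, task 36, task 31 — 3 in total.
With 3 mandatory predecessors, the earliest task 17 can sit is position 3+1 = 4, and placing just those 3 first achieves it.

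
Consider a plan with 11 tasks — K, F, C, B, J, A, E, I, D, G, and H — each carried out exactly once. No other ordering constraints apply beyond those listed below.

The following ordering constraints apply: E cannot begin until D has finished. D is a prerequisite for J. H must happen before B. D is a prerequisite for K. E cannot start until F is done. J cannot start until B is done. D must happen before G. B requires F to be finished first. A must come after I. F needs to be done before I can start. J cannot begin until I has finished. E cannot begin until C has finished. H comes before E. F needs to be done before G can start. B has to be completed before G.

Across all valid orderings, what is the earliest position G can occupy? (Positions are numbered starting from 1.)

5

The tasks that are forced before G, directly or transitively, are F, B, D, H. That's 4 tasks.
With 4 mandatory predecessors, the earliest G can sit is position 4+1 = 5, and placing just those 4 first achieves it.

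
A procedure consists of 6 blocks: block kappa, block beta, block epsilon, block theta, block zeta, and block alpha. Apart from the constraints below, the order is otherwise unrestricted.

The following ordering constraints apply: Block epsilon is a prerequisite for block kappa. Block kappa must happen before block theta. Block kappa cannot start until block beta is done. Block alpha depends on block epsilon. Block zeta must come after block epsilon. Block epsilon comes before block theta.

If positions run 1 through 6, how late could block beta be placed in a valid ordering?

Every block that must follow block beta has to come after it. Tracing all chains starting from block beta, those blocks are: block kappa, block theta — 2 in total.
So at least 2 blocks follow block beta, putting block beta no later than position 4. That position is achievable by scheduling everything else first.

4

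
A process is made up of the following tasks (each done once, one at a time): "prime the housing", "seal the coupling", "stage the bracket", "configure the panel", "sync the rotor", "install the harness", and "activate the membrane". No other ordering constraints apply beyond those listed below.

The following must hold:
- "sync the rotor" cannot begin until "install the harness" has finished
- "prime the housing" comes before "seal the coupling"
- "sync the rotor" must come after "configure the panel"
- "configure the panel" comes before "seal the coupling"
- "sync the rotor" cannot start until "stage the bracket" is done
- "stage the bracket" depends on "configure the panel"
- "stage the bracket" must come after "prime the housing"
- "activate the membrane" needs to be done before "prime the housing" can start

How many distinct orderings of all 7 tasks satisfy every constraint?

51

3 tasks have no prerequisites ("configure the panel", "install the harness", "activate the membrane"), so any of them could come first.
Systematically extending each partial ordering one task at a time and counting, there are 51 complete orderings.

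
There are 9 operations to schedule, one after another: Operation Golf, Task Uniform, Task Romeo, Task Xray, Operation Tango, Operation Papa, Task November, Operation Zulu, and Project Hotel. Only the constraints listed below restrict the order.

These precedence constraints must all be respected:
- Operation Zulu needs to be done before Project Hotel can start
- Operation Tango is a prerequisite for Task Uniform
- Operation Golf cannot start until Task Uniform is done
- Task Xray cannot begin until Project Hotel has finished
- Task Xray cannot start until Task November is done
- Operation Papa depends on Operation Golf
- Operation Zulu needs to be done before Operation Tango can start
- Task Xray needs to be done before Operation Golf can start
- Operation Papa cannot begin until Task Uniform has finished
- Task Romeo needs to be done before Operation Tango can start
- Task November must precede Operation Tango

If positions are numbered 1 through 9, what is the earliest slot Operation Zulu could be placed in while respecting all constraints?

Nothing is required before Operation Zulu; it can be the very first operation.

1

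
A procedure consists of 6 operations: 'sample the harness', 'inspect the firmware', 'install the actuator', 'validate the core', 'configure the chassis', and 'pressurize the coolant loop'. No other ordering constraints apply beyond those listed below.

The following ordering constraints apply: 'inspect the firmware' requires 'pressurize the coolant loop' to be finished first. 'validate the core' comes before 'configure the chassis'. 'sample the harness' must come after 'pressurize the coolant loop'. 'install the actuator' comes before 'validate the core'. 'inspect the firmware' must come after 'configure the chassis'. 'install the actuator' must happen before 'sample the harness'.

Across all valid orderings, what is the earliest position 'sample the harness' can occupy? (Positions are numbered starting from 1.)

Every operation that must precede 'sample the harness' has to come before it. Tracing all chains that end at 'sample the harness', those operations are: 'install the actuator', 'pressurize the coolant loop' — 2 in total.
So at minimum 2 operations come before 'sample the harness', putting 'sample the harness' no earlier than position 3. That position is achievable by scheduling exactly those predecessors first.

3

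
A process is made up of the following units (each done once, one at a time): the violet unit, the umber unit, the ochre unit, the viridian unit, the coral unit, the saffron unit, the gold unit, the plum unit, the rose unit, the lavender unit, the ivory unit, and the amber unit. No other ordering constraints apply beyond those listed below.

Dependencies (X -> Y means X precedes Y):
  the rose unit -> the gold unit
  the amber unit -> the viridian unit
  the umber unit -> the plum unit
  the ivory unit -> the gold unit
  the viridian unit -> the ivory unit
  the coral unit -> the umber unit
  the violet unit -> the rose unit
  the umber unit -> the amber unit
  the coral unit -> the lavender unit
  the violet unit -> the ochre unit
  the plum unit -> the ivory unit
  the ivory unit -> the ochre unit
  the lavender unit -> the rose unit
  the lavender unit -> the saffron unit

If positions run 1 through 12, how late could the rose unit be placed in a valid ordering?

11

The only unit forced after the rose unit (directly or by a chain) is the gold unit.
With 1 mandatory successor out of 12 units total, the latest slot for the rose unit is 12−1 = 11, and it's reachable by doing all non-successors before the rose unit.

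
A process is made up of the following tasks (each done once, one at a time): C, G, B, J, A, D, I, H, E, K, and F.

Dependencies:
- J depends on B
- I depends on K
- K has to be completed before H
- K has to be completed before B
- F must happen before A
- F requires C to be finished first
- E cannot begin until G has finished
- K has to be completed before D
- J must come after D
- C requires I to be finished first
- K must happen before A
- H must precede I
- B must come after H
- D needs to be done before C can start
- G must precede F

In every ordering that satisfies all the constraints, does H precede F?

Yes

Following the dependencies: H → I → C → F.
So H must precede F in any valid ordering.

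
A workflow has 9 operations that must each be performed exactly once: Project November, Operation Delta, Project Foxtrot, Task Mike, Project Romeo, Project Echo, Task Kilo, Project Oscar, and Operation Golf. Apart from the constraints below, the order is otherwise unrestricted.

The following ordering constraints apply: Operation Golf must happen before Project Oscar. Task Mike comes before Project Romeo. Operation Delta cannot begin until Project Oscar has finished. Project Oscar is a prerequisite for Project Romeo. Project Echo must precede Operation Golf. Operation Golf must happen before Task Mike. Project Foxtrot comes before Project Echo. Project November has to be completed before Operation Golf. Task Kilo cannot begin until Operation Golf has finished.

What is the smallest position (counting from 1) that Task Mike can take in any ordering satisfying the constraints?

5

Every operation that must precede Task Mike has to come before it. Tracing all chains that end at Task Mike, those operations are: Project November, Project Foxtrot, Project Echo, Operation Golf — 4 in total.
So at minimum 4 operations come before Task Mike, putting Task Mike no earlier than position 5. That position is achievable by scheduling exactly those predecessors first.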